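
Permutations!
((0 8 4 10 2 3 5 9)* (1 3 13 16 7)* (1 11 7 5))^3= (0 10 16)(1 3)(2 5 8)(4 13 9)(7 11)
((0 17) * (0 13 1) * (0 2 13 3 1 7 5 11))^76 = ((0 17 3 1 2 13 7 5 11))^76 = (0 2 11 1 5 3 7 17 13)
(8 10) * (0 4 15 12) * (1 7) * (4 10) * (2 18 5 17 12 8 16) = [10, 7, 18, 3, 15, 17, 6, 1, 4, 9, 16, 11, 0, 13, 14, 8, 2, 12, 5] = (0 10 16 2 18 5 17 12)(1 7)(4 15 8)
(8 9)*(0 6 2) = (0 6 2)(8 9) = [6, 1, 0, 3, 4, 5, 2, 7, 9, 8]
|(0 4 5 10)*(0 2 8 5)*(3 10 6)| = |(0 4)(2 8 5 6 3 10)| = 6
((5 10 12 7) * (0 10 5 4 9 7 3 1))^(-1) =(0 1 3 12 10)(4 7 9)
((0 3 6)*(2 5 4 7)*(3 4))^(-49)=(7)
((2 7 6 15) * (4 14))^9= (2 7 6 15)(4 14)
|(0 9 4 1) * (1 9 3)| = 6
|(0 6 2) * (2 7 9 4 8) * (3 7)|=8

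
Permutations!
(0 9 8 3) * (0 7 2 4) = [9, 1, 4, 7, 0, 5, 6, 2, 3, 8] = (0 9 8 3 7 2 4)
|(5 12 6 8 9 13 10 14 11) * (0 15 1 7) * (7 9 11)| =40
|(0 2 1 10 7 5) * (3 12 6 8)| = |(0 2 1 10 7 5)(3 12 6 8)| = 12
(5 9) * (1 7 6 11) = (1 7 6 11)(5 9) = [0, 7, 2, 3, 4, 9, 11, 6, 8, 5, 10, 1]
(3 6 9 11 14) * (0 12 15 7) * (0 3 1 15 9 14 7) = (0 12 9 11 7 3 6 14 1 15) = [12, 15, 2, 6, 4, 5, 14, 3, 8, 11, 10, 7, 9, 13, 1, 0]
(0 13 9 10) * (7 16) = (0 13 9 10)(7 16) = [13, 1, 2, 3, 4, 5, 6, 16, 8, 10, 0, 11, 12, 9, 14, 15, 7]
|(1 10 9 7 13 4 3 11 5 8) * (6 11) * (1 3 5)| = 11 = |(1 10 9 7 13 4 5 8 3 6 11)|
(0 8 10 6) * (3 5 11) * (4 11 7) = (0 8 10 6)(3 5 7 4 11) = [8, 1, 2, 5, 11, 7, 0, 4, 10, 9, 6, 3]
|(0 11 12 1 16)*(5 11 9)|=|(0 9 5 11 12 1 16)|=7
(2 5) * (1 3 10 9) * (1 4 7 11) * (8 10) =[0, 3, 5, 8, 7, 2, 6, 11, 10, 4, 9, 1] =(1 3 8 10 9 4 7 11)(2 5)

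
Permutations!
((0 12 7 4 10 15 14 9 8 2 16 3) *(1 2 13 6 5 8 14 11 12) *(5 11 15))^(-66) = (0 3 16 2 1)(4 11 8)(5 7 6)(10 12 13)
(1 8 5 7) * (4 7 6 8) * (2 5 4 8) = [0, 8, 5, 3, 7, 6, 2, 1, 4] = (1 8 4 7)(2 5 6)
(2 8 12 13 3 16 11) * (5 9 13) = (2 8 12 5 9 13 3 16 11) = [0, 1, 8, 16, 4, 9, 6, 7, 12, 13, 10, 2, 5, 3, 14, 15, 11]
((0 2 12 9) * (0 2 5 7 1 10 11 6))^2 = (0 7 10 6 5 1 11)(2 9 12)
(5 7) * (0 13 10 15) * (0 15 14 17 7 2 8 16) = (0 13 10 14 17 7 5 2 8 16) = [13, 1, 8, 3, 4, 2, 6, 5, 16, 9, 14, 11, 12, 10, 17, 15, 0, 7]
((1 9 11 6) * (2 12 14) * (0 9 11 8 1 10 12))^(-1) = (0 2 14 12 10 6 11 1 8 9)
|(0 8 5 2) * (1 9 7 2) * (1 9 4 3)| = |(0 8 5 9 7 2)(1 4 3)| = 6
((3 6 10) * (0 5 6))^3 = ((0 5 6 10 3))^3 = (0 10 5 3 6)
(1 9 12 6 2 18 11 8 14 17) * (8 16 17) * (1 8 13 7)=(1 9 12 6 2 18 11 16 17 8 14 13 7)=[0, 9, 18, 3, 4, 5, 2, 1, 14, 12, 10, 16, 6, 7, 13, 15, 17, 8, 11]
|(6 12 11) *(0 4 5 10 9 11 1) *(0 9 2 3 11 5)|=18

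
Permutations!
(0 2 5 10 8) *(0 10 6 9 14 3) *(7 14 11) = [2, 1, 5, 0, 4, 6, 9, 14, 10, 11, 8, 7, 12, 13, 3] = (0 2 5 6 9 11 7 14 3)(8 10)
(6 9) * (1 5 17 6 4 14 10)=[0, 5, 2, 3, 14, 17, 9, 7, 8, 4, 1, 11, 12, 13, 10, 15, 16, 6]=(1 5 17 6 9 4 14 10)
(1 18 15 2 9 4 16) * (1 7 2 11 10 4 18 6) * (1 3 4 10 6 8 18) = (1 8 18 15 11 6 3 4 16 7 2 9) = [0, 8, 9, 4, 16, 5, 3, 2, 18, 1, 10, 6, 12, 13, 14, 11, 7, 17, 15]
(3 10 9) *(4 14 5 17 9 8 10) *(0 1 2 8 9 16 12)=(0 1 2 8 10 9 3 4 14 5 17 16 12)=[1, 2, 8, 4, 14, 17, 6, 7, 10, 3, 9, 11, 0, 13, 5, 15, 12, 16]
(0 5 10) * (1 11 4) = [5, 11, 2, 3, 1, 10, 6, 7, 8, 9, 0, 4] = (0 5 10)(1 11 4)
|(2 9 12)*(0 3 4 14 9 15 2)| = 6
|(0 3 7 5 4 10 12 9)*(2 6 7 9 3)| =10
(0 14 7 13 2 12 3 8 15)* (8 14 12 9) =(0 12 3 14 7 13 2 9 8 15) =[12, 1, 9, 14, 4, 5, 6, 13, 15, 8, 10, 11, 3, 2, 7, 0]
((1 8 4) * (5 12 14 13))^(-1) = (1 4 8)(5 13 14 12)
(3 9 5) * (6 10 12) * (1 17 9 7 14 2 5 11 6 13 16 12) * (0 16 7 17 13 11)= (0 16 12 11 6 10 1 13 7 14 2 5 3 17 9)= [16, 13, 5, 17, 4, 3, 10, 14, 8, 0, 1, 6, 11, 7, 2, 15, 12, 9]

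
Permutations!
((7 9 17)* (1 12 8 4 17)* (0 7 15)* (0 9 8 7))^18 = ((1 12 7 8 4 17 15 9))^18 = (1 7 4 15)(8 17 9 12)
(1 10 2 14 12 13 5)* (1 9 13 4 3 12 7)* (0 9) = (0 9 13 5)(1 10 2 14 7)(3 12 4) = [9, 10, 14, 12, 3, 0, 6, 1, 8, 13, 2, 11, 4, 5, 7]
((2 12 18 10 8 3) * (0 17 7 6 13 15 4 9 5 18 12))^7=(0 9)(2 4)(3 15)(5 17)(6 10)(7 18)(8 13)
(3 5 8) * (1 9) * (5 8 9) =(1 5 9)(3 8) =[0, 5, 2, 8, 4, 9, 6, 7, 3, 1]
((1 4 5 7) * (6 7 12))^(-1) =((1 4 5 12 6 7))^(-1) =(1 7 6 12 5 4)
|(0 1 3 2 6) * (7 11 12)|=|(0 1 3 2 6)(7 11 12)|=15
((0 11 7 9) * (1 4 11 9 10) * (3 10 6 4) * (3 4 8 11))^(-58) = (1 3)(4 10)(6 11)(7 8)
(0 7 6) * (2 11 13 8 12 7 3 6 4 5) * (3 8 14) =[8, 1, 11, 6, 5, 2, 0, 4, 12, 9, 10, 13, 7, 14, 3] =(0 8 12 7 4 5 2 11 13 14 3 6)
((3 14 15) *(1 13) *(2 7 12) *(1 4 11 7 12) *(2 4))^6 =(15)(1 7 11 4 12 2 13)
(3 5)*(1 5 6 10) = [0, 5, 2, 6, 4, 3, 10, 7, 8, 9, 1] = (1 5 3 6 10)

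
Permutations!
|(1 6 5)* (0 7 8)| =3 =|(0 7 8)(1 6 5)|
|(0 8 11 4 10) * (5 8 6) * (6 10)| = 10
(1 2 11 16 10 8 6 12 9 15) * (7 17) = [0, 2, 11, 3, 4, 5, 12, 17, 6, 15, 8, 16, 9, 13, 14, 1, 10, 7] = (1 2 11 16 10 8 6 12 9 15)(7 17)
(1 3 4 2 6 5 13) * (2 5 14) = (1 3 4 5 13)(2 6 14) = [0, 3, 6, 4, 5, 13, 14, 7, 8, 9, 10, 11, 12, 1, 2]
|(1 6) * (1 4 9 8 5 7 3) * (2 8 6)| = |(1 2 8 5 7 3)(4 9 6)| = 6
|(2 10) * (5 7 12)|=6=|(2 10)(5 7 12)|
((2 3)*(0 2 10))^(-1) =(0 10 3 2)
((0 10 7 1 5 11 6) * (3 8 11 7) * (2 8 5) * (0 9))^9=(0 6 8 1 5 10 9 11 2 7 3)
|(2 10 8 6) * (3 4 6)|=6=|(2 10 8 3 4 6)|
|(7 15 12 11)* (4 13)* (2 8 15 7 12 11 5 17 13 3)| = |(2 8 15 11 12 5 17 13 4 3)| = 10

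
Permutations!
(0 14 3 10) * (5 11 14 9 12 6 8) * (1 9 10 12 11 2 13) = (0 10)(1 9 11 14 3 12 6 8 5 2 13) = [10, 9, 13, 12, 4, 2, 8, 7, 5, 11, 0, 14, 6, 1, 3]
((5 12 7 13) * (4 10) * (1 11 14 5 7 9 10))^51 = ((1 11 14 5 12 9 10 4)(7 13))^51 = (1 5 10 11 12 4 14 9)(7 13)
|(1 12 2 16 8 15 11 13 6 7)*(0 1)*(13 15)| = 18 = |(0 1 12 2 16 8 13 6 7)(11 15)|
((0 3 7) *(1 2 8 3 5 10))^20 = (0 2)(1 7)(3 10)(5 8)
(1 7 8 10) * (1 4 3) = (1 7 8 10 4 3) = [0, 7, 2, 1, 3, 5, 6, 8, 10, 9, 4]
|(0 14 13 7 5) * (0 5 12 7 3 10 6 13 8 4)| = 4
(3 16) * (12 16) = (3 12 16) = [0, 1, 2, 12, 4, 5, 6, 7, 8, 9, 10, 11, 16, 13, 14, 15, 3]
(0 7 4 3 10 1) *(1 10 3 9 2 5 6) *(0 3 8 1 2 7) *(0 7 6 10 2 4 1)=(0 7 1 3 8)(2 5 10)(4 9 6)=[7, 3, 5, 8, 9, 10, 4, 1, 0, 6, 2]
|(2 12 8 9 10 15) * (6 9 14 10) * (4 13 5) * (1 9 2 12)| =60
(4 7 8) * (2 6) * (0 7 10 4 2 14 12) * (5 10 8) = (0 7 5 10 4 8 2 6 14 12) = [7, 1, 6, 3, 8, 10, 14, 5, 2, 9, 4, 11, 0, 13, 12]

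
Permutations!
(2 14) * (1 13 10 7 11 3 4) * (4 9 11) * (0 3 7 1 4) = (0 3 9 11 7)(1 13 10)(2 14) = [3, 13, 14, 9, 4, 5, 6, 0, 8, 11, 1, 7, 12, 10, 2]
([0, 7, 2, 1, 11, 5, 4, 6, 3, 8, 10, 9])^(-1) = [0, 3, 2, 8, 6, 5, 7, 1, 9, 11, 10, 4]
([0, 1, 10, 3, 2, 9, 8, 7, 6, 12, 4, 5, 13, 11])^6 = (5 9 12 13 11)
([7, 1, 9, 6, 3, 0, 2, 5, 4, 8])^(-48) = [0, 1, 2, 3, 4, 5, 6, 7, 8, 9]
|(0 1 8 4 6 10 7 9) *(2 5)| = |(0 1 8 4 6 10 7 9)(2 5)| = 8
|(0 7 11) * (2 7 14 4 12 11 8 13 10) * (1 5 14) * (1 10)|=12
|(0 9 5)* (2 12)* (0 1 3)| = |(0 9 5 1 3)(2 12)| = 10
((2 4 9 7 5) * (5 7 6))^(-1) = (2 5 6 9 4)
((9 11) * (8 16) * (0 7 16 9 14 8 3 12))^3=((0 7 16 3 12)(8 9 11 14))^3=(0 3 7 12 16)(8 14 11 9)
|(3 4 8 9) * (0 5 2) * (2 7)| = 4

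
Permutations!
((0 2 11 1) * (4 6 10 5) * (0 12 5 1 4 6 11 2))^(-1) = ((1 12 5 6 10)(4 11))^(-1) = (1 10 6 5 12)(4 11)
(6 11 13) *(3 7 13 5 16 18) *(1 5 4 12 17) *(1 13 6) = (1 5 16 18 3 7 6 11 4 12 17 13) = [0, 5, 2, 7, 12, 16, 11, 6, 8, 9, 10, 4, 17, 1, 14, 15, 18, 13, 3]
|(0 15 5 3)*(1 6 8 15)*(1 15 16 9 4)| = |(0 15 5 3)(1 6 8 16 9 4)| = 12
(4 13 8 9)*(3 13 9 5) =(3 13 8 5)(4 9) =[0, 1, 2, 13, 9, 3, 6, 7, 5, 4, 10, 11, 12, 8]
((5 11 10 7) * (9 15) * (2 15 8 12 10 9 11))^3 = (2 9 10)(5 11 12)(7 15 8)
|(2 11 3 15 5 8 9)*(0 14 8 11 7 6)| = |(0 14 8 9 2 7 6)(3 15 5 11)| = 28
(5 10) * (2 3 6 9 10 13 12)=(2 3 6 9 10 5 13 12)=[0, 1, 3, 6, 4, 13, 9, 7, 8, 10, 5, 11, 2, 12]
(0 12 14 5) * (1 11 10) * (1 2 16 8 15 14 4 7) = (0 12 4 7 1 11 10 2 16 8 15 14 5) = [12, 11, 16, 3, 7, 0, 6, 1, 15, 9, 2, 10, 4, 13, 5, 14, 8]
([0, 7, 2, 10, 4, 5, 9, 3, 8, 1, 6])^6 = [0, 1, 2, 3, 4, 5, 6, 7, 8, 9, 10]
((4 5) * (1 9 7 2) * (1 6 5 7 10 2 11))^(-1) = (1 11 7 4 5 6 2 10 9)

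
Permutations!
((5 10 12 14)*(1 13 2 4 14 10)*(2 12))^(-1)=(1 5 14 4 2 10 12 13)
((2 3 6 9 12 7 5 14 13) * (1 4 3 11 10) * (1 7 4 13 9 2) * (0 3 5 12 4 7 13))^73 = (0 3 6 2 11 10 13 1)(4 5 14 9)(7 12)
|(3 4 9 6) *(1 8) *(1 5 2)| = 4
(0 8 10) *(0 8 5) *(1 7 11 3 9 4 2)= [5, 7, 1, 9, 2, 0, 6, 11, 10, 4, 8, 3]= (0 5)(1 7 11 3 9 4 2)(8 10)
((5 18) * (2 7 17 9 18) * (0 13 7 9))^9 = (0 13 7 17)(2 9 18 5) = ((0 13 7 17)(2 9 18 5))^9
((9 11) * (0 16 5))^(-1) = ((0 16 5)(9 11))^(-1) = (0 5 16)(9 11)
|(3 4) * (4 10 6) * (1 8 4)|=|(1 8 4 3 10 6)|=6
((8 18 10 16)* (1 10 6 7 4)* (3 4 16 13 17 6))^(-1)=((1 10 13 17 6 7 16 8 18 3 4))^(-1)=(1 4 3 18 8 16 7 6 17 13 10)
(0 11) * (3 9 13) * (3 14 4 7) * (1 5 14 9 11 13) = (0 13 9 1 5 14 4 7 3 11) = [13, 5, 2, 11, 7, 14, 6, 3, 8, 1, 10, 0, 12, 9, 4]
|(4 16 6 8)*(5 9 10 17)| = 4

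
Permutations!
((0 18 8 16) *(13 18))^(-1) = ((0 13 18 8 16))^(-1) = (0 16 8 18 13)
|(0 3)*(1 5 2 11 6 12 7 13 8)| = 18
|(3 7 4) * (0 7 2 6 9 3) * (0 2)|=|(0 7 4 2 6 9 3)|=7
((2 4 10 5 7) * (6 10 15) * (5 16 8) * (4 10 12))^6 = (16)(4 6)(12 15)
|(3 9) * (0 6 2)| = 6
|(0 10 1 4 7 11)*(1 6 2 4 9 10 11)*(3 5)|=14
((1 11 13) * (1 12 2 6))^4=(1 2 13)(6 12 11)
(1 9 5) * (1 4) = (1 9 5 4) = [0, 9, 2, 3, 1, 4, 6, 7, 8, 5]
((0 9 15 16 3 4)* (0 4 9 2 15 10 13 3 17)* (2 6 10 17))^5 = ((0 6 10 13 3 9 17)(2 15 16))^5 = (0 9 13 6 17 3 10)(2 16 15)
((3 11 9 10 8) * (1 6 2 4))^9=(1 6 2 4)(3 8 10 9 11)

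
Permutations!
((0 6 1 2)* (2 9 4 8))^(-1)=(0 2 8 4 9 1 6)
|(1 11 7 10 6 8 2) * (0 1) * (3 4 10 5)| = 11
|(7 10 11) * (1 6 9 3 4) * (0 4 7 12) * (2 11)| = 11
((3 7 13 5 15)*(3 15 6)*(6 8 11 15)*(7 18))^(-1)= ((3 18 7 13 5 8 11 15 6))^(-1)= (3 6 15 11 8 5 13 7 18)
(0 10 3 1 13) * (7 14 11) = (0 10 3 1 13)(7 14 11) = [10, 13, 2, 1, 4, 5, 6, 14, 8, 9, 3, 7, 12, 0, 11]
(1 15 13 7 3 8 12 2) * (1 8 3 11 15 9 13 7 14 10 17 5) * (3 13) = [0, 9, 8, 13, 4, 1, 6, 11, 12, 3, 17, 15, 2, 14, 10, 7, 16, 5] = (1 9 3 13 14 10 17 5)(2 8 12)(7 11 15)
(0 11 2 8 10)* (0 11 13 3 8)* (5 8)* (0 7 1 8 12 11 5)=(0 13 3)(1 8 10 5 12 11 2 7)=[13, 8, 7, 0, 4, 12, 6, 1, 10, 9, 5, 2, 11, 3]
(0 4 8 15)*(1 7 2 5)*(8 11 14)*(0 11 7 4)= (1 4 7 2 5)(8 15 11 14)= [0, 4, 5, 3, 7, 1, 6, 2, 15, 9, 10, 14, 12, 13, 8, 11]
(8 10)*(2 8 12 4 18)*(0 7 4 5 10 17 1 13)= (0 7 4 18 2 8 17 1 13)(5 10 12)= [7, 13, 8, 3, 18, 10, 6, 4, 17, 9, 12, 11, 5, 0, 14, 15, 16, 1, 2]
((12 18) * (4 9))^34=((4 9)(12 18))^34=(18)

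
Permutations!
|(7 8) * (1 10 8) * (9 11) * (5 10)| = 10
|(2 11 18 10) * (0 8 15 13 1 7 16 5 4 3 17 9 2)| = 16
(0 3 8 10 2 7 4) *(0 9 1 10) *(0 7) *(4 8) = (0 3 4 9 1 10 2)(7 8) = [3, 10, 0, 4, 9, 5, 6, 8, 7, 1, 2]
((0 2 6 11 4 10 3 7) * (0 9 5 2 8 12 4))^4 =(0 10 5)(2 8 3)(4 9 11)(6 12 7) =((0 8 12 4 10 3 7 9 5 2 6 11))^4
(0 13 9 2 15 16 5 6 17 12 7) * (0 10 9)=(0 13)(2 15 16 5 6 17 12 7 10 9)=[13, 1, 15, 3, 4, 6, 17, 10, 8, 2, 9, 11, 7, 0, 14, 16, 5, 12]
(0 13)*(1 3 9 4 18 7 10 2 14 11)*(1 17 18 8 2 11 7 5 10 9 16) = [13, 3, 14, 16, 8, 10, 6, 9, 2, 4, 11, 17, 12, 0, 7, 15, 1, 18, 5] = (0 13)(1 3 16)(2 14 7 9 4 8)(5 10 11 17 18)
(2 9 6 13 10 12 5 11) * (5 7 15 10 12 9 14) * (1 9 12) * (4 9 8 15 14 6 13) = [0, 8, 6, 3, 9, 11, 4, 14, 15, 13, 12, 2, 7, 1, 5, 10] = (1 8 15 10 12 7 14 5 11 2 6 4 9 13)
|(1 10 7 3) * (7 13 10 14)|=4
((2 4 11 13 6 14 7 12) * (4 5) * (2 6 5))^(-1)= ((4 11 13 5)(6 14 7 12))^(-1)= (4 5 13 11)(6 12 7 14)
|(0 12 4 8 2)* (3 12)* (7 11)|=6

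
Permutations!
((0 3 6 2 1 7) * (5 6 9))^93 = (0 2 9 7 6 3 1 5)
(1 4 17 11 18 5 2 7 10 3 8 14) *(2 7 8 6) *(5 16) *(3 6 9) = [0, 4, 8, 9, 17, 7, 2, 10, 14, 3, 6, 18, 12, 13, 1, 15, 5, 11, 16] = (1 4 17 11 18 16 5 7 10 6 2 8 14)(3 9)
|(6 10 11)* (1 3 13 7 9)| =15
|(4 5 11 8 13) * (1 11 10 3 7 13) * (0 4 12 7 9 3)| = |(0 4 5 10)(1 11 8)(3 9)(7 13 12)| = 12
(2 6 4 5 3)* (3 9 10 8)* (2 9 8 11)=[0, 1, 6, 9, 5, 8, 4, 7, 3, 10, 11, 2]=(2 6 4 5 8 3 9 10 11)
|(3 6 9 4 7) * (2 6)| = |(2 6 9 4 7 3)| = 6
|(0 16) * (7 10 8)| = 6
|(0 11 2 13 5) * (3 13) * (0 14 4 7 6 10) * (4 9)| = |(0 11 2 3 13 5 14 9 4 7 6 10)| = 12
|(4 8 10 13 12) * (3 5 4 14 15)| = 9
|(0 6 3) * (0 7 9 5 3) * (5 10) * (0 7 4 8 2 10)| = |(0 6 7 9)(2 10 5 3 4 8)| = 12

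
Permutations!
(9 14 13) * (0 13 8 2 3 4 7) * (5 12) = (0 13 9 14 8 2 3 4 7)(5 12) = [13, 1, 3, 4, 7, 12, 6, 0, 2, 14, 10, 11, 5, 9, 8]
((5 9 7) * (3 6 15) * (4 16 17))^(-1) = (3 15 6)(4 17 16)(5 7 9)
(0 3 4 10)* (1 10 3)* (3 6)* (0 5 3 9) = (0 1 10 5 3 4 6 9) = [1, 10, 2, 4, 6, 3, 9, 7, 8, 0, 5]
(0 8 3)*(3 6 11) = (0 8 6 11 3) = [8, 1, 2, 0, 4, 5, 11, 7, 6, 9, 10, 3]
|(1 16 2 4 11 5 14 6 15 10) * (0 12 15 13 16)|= 40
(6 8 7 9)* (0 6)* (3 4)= (0 6 8 7 9)(3 4)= [6, 1, 2, 4, 3, 5, 8, 9, 7, 0]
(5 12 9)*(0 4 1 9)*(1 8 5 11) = (0 4 8 5 12)(1 9 11) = [4, 9, 2, 3, 8, 12, 6, 7, 5, 11, 10, 1, 0]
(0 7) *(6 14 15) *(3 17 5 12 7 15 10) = [15, 1, 2, 17, 4, 12, 14, 0, 8, 9, 3, 11, 7, 13, 10, 6, 16, 5] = (0 15 6 14 10 3 17 5 12 7)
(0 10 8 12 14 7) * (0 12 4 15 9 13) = (0 10 8 4 15 9 13)(7 12 14) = [10, 1, 2, 3, 15, 5, 6, 12, 4, 13, 8, 11, 14, 0, 7, 9]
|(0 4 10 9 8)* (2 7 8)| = 7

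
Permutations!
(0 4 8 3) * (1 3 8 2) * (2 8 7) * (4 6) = [6, 3, 1, 0, 8, 5, 4, 2, 7] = (0 6 4 8 7 2 1 3)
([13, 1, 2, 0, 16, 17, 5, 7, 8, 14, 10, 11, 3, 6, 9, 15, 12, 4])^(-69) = [5, 1, 2, 6, 3, 16, 4, 7, 8, 14, 10, 11, 13, 17, 9, 15, 0, 12]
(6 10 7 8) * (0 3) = (0 3)(6 10 7 8) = [3, 1, 2, 0, 4, 5, 10, 8, 6, 9, 7]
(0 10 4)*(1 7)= [10, 7, 2, 3, 0, 5, 6, 1, 8, 9, 4]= (0 10 4)(1 7)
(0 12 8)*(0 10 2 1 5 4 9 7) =(0 12 8 10 2 1 5 4 9 7) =[12, 5, 1, 3, 9, 4, 6, 0, 10, 7, 2, 11, 8]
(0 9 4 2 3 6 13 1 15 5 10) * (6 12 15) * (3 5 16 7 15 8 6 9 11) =(0 11 3 12 8 6 13 1 9 4 2 5 10)(7 15 16) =[11, 9, 5, 12, 2, 10, 13, 15, 6, 4, 0, 3, 8, 1, 14, 16, 7]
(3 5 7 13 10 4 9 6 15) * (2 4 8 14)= (2 4 9 6 15 3 5 7 13 10 8 14)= [0, 1, 4, 5, 9, 7, 15, 13, 14, 6, 8, 11, 12, 10, 2, 3]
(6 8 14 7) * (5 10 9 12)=(5 10 9 12)(6 8 14 7)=[0, 1, 2, 3, 4, 10, 8, 6, 14, 12, 9, 11, 5, 13, 7]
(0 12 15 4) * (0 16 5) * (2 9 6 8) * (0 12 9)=(0 9 6 8 2)(4 16 5 12 15)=[9, 1, 0, 3, 16, 12, 8, 7, 2, 6, 10, 11, 15, 13, 14, 4, 5]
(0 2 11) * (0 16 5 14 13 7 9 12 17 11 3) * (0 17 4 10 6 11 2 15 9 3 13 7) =(0 15 9 12 4 10 6 11 16 5 14 7 3 17 2 13) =[15, 1, 13, 17, 10, 14, 11, 3, 8, 12, 6, 16, 4, 0, 7, 9, 5, 2]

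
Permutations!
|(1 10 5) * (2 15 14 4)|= 12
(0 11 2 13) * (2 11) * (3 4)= [2, 1, 13, 4, 3, 5, 6, 7, 8, 9, 10, 11, 12, 0]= (0 2 13)(3 4)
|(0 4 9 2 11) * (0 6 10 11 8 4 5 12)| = |(0 5 12)(2 8 4 9)(6 10 11)| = 12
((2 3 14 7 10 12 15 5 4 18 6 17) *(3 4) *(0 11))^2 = ((0 11)(2 4 18 6 17)(3 14 7 10 12 15 5))^2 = (2 18 17 4 6)(3 7 12 5 14 10 15)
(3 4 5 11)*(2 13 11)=(2 13 11 3 4 5)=[0, 1, 13, 4, 5, 2, 6, 7, 8, 9, 10, 3, 12, 11]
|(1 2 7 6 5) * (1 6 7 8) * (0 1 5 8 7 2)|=6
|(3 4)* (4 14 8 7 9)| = |(3 14 8 7 9 4)| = 6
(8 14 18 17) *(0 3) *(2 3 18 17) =[18, 1, 3, 0, 4, 5, 6, 7, 14, 9, 10, 11, 12, 13, 17, 15, 16, 8, 2] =(0 18 2 3)(8 14 17)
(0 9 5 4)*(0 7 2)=[9, 1, 0, 3, 7, 4, 6, 2, 8, 5]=(0 9 5 4 7 2)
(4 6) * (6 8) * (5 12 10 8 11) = (4 11 5 12 10 8 6) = [0, 1, 2, 3, 11, 12, 4, 7, 6, 9, 8, 5, 10]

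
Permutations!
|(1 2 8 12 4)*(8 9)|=6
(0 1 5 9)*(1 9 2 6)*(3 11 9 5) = (0 5 2 6 1 3 11 9) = [5, 3, 6, 11, 4, 2, 1, 7, 8, 0, 10, 9]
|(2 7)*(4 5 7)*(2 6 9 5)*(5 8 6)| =|(2 4)(5 7)(6 9 8)| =6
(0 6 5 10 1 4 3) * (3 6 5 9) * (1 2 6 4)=(0 5 10 2 6 9 3)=[5, 1, 6, 0, 4, 10, 9, 7, 8, 3, 2]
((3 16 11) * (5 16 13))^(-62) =((3 13 5 16 11))^(-62) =(3 16 13 11 5)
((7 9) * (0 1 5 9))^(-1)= (0 7 9 5 1)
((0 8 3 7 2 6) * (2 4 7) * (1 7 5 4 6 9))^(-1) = (0 6 7 1 9 2 3 8)(4 5)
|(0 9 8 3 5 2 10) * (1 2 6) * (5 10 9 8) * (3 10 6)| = 6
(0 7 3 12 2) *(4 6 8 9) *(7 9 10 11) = (0 9 4 6 8 10 11 7 3 12 2) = [9, 1, 0, 12, 6, 5, 8, 3, 10, 4, 11, 7, 2]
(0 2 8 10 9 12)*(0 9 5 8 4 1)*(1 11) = [2, 0, 4, 3, 11, 8, 6, 7, 10, 12, 5, 1, 9] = (0 2 4 11 1)(5 8 10)(9 12)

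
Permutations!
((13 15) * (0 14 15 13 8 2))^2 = (0 15 2 14 8)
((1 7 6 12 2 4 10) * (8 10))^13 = (1 4 6 10 2 7 8 12)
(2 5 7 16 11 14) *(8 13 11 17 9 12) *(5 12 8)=(2 12 5 7 16 17 9 8 13 11 14)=[0, 1, 12, 3, 4, 7, 6, 16, 13, 8, 10, 14, 5, 11, 2, 15, 17, 9]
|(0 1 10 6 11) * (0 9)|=6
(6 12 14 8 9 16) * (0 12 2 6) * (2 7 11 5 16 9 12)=(0 2 6 7 11 5 16)(8 12 14)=[2, 1, 6, 3, 4, 16, 7, 11, 12, 9, 10, 5, 14, 13, 8, 15, 0]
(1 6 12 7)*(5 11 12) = (1 6 5 11 12 7) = [0, 6, 2, 3, 4, 11, 5, 1, 8, 9, 10, 12, 7]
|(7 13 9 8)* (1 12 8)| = 6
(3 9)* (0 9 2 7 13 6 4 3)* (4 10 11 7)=(0 9)(2 4 3)(6 10 11 7 13)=[9, 1, 4, 2, 3, 5, 10, 13, 8, 0, 11, 7, 12, 6]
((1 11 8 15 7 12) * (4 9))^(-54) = ((1 11 8 15 7 12)(4 9))^(-54) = (15)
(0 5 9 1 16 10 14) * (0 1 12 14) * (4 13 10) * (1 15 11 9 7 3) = [5, 16, 2, 1, 13, 7, 6, 3, 8, 12, 0, 9, 14, 10, 15, 11, 4] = (0 5 7 3 1 16 4 13 10)(9 12 14 15 11)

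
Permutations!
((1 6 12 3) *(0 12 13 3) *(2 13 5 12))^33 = (0 2 13 3 1 6 5 12)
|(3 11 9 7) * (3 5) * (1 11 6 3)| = |(1 11 9 7 5)(3 6)| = 10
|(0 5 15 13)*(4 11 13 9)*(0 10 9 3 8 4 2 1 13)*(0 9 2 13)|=|(0 5 15 3 8 4 11 9 13 10 2 1)|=12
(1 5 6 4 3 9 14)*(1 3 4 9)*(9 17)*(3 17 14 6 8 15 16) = [0, 5, 2, 1, 4, 8, 14, 7, 15, 6, 10, 11, 12, 13, 17, 16, 3, 9] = (1 5 8 15 16 3)(6 14 17 9)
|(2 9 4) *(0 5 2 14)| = |(0 5 2 9 4 14)| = 6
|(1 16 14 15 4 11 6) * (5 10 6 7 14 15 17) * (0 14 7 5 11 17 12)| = 9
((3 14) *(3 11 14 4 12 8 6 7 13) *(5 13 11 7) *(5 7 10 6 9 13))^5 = (14)(3 13 9 8 12 4)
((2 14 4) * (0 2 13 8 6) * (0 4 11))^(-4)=(14)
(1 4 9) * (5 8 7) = (1 4 9)(5 8 7) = [0, 4, 2, 3, 9, 8, 6, 5, 7, 1]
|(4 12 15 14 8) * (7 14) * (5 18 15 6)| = |(4 12 6 5 18 15 7 14 8)| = 9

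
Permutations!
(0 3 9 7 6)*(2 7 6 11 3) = [2, 1, 7, 9, 4, 5, 0, 11, 8, 6, 10, 3] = (0 2 7 11 3 9 6)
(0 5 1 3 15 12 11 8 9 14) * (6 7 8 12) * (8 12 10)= (0 5 1 3 15 6 7 12 11 10 8 9 14)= [5, 3, 2, 15, 4, 1, 7, 12, 9, 14, 8, 10, 11, 13, 0, 6]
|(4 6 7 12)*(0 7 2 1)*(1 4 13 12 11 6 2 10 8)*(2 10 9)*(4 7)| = 10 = |(0 4 10 8 1)(2 7 11 6 9)(12 13)|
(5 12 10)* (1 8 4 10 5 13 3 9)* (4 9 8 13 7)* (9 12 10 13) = (1 9)(3 8 12 5 10 7 4 13) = [0, 9, 2, 8, 13, 10, 6, 4, 12, 1, 7, 11, 5, 3]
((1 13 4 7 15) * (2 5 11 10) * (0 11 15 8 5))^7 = (15)(0 2 10 11)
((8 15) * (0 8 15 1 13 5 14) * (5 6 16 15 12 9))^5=((0 8 1 13 6 16 15 12 9 5 14))^5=(0 16 14 6 5 13 9 1 12 8 15)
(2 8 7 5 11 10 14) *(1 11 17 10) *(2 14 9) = [0, 11, 8, 3, 4, 17, 6, 5, 7, 2, 9, 1, 12, 13, 14, 15, 16, 10] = (1 11)(2 8 7 5 17 10 9)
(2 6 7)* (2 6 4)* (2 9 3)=(2 4 9 3)(6 7)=[0, 1, 4, 2, 9, 5, 7, 6, 8, 3]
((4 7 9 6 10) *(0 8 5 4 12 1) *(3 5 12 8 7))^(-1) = (0 1 12 8 10 6 9 7)(3 4 5)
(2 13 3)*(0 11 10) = [11, 1, 13, 2, 4, 5, 6, 7, 8, 9, 0, 10, 12, 3] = (0 11 10)(2 13 3)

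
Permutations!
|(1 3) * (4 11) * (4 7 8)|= |(1 3)(4 11 7 8)|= 4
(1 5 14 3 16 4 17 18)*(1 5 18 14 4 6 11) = [0, 18, 2, 16, 17, 4, 11, 7, 8, 9, 10, 1, 12, 13, 3, 15, 6, 14, 5] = (1 18 5 4 17 14 3 16 6 11)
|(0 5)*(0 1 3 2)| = 5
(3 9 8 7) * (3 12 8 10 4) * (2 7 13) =(2 7 12 8 13)(3 9 10 4) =[0, 1, 7, 9, 3, 5, 6, 12, 13, 10, 4, 11, 8, 2]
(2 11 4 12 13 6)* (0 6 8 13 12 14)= (0 6 2 11 4 14)(8 13)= [6, 1, 11, 3, 14, 5, 2, 7, 13, 9, 10, 4, 12, 8, 0]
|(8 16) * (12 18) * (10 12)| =6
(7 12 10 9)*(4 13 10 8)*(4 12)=(4 13 10 9 7)(8 12)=[0, 1, 2, 3, 13, 5, 6, 4, 12, 7, 9, 11, 8, 10]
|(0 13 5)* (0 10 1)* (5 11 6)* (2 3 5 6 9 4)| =|(0 13 11 9 4 2 3 5 10 1)| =10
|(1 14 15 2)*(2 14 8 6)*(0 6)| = |(0 6 2 1 8)(14 15)| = 10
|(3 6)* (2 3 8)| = 4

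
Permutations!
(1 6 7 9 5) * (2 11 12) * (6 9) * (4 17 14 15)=(1 9 5)(2 11 12)(4 17 14 15)(6 7)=[0, 9, 11, 3, 17, 1, 7, 6, 8, 5, 10, 12, 2, 13, 15, 4, 16, 14]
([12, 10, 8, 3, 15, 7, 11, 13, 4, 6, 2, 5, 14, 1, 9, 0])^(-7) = [13, 14, 6, 3, 5, 15, 8, 0, 11, 2, 9, 4, 1, 12, 10, 7]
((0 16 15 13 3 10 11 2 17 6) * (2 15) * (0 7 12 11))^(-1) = (0 10 3 13 15 11 12 7 6 17 2 16)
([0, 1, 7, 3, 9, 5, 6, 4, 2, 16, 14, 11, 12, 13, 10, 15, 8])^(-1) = (2 8 16 9 4 7)(10 14)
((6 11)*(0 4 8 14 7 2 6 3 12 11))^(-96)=((0 4 8 14 7 2 6)(3 12 11))^(-96)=(0 8 7 6 4 14 2)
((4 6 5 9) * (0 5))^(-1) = ((0 5 9 4 6))^(-1) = (0 6 4 9 5)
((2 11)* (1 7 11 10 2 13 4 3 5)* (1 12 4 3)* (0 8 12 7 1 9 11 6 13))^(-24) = ((0 8 12 4 9 11)(2 10)(3 5 7 6 13))^(-24) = (3 5 7 6 13)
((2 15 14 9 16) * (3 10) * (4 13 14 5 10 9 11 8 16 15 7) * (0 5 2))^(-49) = ((0 5 10 3 9 15 2 7 4 13 14 11 8 16))^(-49) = (0 7)(2 16)(3 14)(4 5)(8 15)(9 11)(10 13)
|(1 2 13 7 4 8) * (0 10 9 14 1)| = |(0 10 9 14 1 2 13 7 4 8)| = 10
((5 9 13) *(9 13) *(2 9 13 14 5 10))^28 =((2 9 13 10)(5 14))^28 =(14)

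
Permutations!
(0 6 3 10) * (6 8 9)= (0 8 9 6 3 10)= [8, 1, 2, 10, 4, 5, 3, 7, 9, 6, 0]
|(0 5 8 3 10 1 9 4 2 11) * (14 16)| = |(0 5 8 3 10 1 9 4 2 11)(14 16)| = 10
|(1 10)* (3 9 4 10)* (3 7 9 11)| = 10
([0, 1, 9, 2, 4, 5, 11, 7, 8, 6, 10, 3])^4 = (2 3 11 6 9)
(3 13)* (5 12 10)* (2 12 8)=[0, 1, 12, 13, 4, 8, 6, 7, 2, 9, 5, 11, 10, 3]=(2 12 10 5 8)(3 13)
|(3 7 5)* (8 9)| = 6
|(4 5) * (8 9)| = |(4 5)(8 9)| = 2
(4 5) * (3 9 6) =(3 9 6)(4 5) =[0, 1, 2, 9, 5, 4, 3, 7, 8, 6]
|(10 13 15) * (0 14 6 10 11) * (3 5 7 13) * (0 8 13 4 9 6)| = |(0 14)(3 5 7 4 9 6 10)(8 13 15 11)| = 28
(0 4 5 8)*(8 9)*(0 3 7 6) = (0 4 5 9 8 3 7 6) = [4, 1, 2, 7, 5, 9, 0, 6, 3, 8]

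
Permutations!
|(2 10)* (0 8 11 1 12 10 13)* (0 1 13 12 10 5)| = 9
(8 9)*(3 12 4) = (3 12 4)(8 9) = [0, 1, 2, 12, 3, 5, 6, 7, 9, 8, 10, 11, 4]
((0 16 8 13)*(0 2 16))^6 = (2 8)(13 16)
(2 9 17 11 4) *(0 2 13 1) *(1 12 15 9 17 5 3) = [2, 0, 17, 1, 13, 3, 6, 7, 8, 5, 10, 4, 15, 12, 14, 9, 16, 11] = (0 2 17 11 4 13 12 15 9 5 3 1)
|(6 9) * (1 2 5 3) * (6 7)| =12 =|(1 2 5 3)(6 9 7)|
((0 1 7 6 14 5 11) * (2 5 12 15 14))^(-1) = (0 11 5 2 6 7 1)(12 14 15)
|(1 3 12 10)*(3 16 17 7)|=7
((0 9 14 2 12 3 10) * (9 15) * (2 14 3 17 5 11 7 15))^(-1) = (0 10 3 9 15 7 11 5 17 12 2)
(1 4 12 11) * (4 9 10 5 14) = (1 9 10 5 14 4 12 11) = [0, 9, 2, 3, 12, 14, 6, 7, 8, 10, 5, 1, 11, 13, 4]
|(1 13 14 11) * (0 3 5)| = 12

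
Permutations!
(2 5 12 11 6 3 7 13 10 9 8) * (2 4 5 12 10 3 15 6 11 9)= (2 12 9 8 4 5 10)(3 7 13)(6 15)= [0, 1, 12, 7, 5, 10, 15, 13, 4, 8, 2, 11, 9, 3, 14, 6]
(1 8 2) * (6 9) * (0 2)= (0 2 1 8)(6 9)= [2, 8, 1, 3, 4, 5, 9, 7, 0, 6]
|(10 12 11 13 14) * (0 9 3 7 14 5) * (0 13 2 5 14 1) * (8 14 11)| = 20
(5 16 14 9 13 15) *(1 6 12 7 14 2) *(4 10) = [0, 6, 1, 3, 10, 16, 12, 14, 8, 13, 4, 11, 7, 15, 9, 5, 2] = (1 6 12 7 14 9 13 15 5 16 2)(4 10)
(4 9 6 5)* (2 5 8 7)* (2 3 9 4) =(2 5)(3 9 6 8 7) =[0, 1, 5, 9, 4, 2, 8, 3, 7, 6]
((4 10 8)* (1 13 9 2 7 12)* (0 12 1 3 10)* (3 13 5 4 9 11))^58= ((0 12 13 11 3 10 8 9 2 7 1 5 4))^58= (0 8 4 10 5 3 1 11 7 13 2 12 9)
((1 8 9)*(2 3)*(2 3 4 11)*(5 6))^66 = (11)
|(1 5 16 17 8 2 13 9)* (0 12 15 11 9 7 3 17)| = |(0 12 15 11 9 1 5 16)(2 13 7 3 17 8)| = 24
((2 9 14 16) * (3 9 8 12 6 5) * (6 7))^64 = (2 6 14 12 3)(5 16 7 9 8)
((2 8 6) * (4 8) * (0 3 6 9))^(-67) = (0 2 9 6 8 3 4)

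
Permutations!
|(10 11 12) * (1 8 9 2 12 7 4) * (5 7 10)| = 8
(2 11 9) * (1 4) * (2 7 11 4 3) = (1 3 2 4)(7 11 9) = [0, 3, 4, 2, 1, 5, 6, 11, 8, 7, 10, 9]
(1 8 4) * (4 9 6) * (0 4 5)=(0 4 1 8 9 6 5)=[4, 8, 2, 3, 1, 0, 5, 7, 9, 6]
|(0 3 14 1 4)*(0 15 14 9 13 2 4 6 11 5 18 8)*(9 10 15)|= |(0 3 10 15 14 1 6 11 5 18 8)(2 4 9 13)|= 44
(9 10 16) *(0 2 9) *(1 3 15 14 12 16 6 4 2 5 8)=(0 5 8 1 3 15 14 12 16)(2 9 10 6 4)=[5, 3, 9, 15, 2, 8, 4, 7, 1, 10, 6, 11, 16, 13, 12, 14, 0]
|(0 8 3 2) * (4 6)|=|(0 8 3 2)(4 6)|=4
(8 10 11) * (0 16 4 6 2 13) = (0 16 4 6 2 13)(8 10 11) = [16, 1, 13, 3, 6, 5, 2, 7, 10, 9, 11, 8, 12, 0, 14, 15, 4]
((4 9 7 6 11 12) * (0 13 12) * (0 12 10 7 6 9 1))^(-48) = ((0 13 10 7 9 6 11 12 4 1))^(-48) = (0 10 9 11 4)(1 13 7 6 12)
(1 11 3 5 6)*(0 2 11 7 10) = (0 2 11 3 5 6 1 7 10) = [2, 7, 11, 5, 4, 6, 1, 10, 8, 9, 0, 3]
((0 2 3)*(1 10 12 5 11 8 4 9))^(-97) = (0 3 2)(1 9 4 8 11 5 12 10)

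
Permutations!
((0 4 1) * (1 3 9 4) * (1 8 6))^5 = (0 8 6 1)(3 4 9)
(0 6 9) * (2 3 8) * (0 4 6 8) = [8, 1, 3, 0, 6, 5, 9, 7, 2, 4] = (0 8 2 3)(4 6 9)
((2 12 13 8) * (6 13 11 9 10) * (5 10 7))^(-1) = ((2 12 11 9 7 5 10 6 13 8))^(-1) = (2 8 13 6 10 5 7 9 11 12)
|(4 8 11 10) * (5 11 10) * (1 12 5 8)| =|(1 12 5 11 8 10 4)| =7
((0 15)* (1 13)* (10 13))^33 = (0 15)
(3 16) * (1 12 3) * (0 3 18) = (0 3 16 1 12 18) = [3, 12, 2, 16, 4, 5, 6, 7, 8, 9, 10, 11, 18, 13, 14, 15, 1, 17, 0]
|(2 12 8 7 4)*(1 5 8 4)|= 12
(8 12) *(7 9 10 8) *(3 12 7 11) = (3 12 11)(7 9 10 8) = [0, 1, 2, 12, 4, 5, 6, 9, 7, 10, 8, 3, 11]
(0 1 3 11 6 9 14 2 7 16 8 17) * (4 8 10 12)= (0 1 3 11 6 9 14 2 7 16 10 12 4 8 17)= [1, 3, 7, 11, 8, 5, 9, 16, 17, 14, 12, 6, 4, 13, 2, 15, 10, 0]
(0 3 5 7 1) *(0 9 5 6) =(0 3 6)(1 9 5 7) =[3, 9, 2, 6, 4, 7, 0, 1, 8, 5]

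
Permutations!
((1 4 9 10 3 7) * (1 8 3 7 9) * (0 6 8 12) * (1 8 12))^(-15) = (12)(1 7 10 9 3 8 4)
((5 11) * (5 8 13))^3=(5 13 8 11)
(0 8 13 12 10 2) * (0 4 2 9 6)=[8, 1, 4, 3, 2, 5, 0, 7, 13, 6, 9, 11, 10, 12]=(0 8 13 12 10 9 6)(2 4)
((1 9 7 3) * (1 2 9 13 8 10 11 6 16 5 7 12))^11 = (1 9 3 5 6 10 13 12 2 7 16 11 8)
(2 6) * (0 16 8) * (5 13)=(0 16 8)(2 6)(5 13)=[16, 1, 6, 3, 4, 13, 2, 7, 0, 9, 10, 11, 12, 5, 14, 15, 8]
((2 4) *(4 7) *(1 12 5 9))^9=((1 12 5 9)(2 7 4))^9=(1 12 5 9)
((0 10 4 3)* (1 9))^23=(0 3 4 10)(1 9)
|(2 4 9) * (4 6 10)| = |(2 6 10 4 9)| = 5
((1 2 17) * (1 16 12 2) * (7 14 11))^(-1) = ((2 17 16 12)(7 14 11))^(-1) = (2 12 16 17)(7 11 14)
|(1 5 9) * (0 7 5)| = 5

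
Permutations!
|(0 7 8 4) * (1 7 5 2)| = |(0 5 2 1 7 8 4)| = 7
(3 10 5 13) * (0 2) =(0 2)(3 10 5 13) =[2, 1, 0, 10, 4, 13, 6, 7, 8, 9, 5, 11, 12, 3]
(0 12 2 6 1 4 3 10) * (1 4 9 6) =(0 12 2 1 9 6 4 3 10) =[12, 9, 1, 10, 3, 5, 4, 7, 8, 6, 0, 11, 2]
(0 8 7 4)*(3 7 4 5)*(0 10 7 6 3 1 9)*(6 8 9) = (0 9)(1 6 3 8 4 10 7 5) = [9, 6, 2, 8, 10, 1, 3, 5, 4, 0, 7]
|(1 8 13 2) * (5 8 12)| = 6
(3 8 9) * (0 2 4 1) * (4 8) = (0 2 8 9 3 4 1) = [2, 0, 8, 4, 1, 5, 6, 7, 9, 3]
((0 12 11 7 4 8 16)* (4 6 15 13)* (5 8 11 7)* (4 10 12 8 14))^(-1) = ((0 8 16)(4 11 5 14)(6 15 13 10 12 7))^(-1) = (0 16 8)(4 14 5 11)(6 7 12 10 13 15)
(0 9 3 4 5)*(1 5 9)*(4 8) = [1, 5, 2, 8, 9, 0, 6, 7, 4, 3] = (0 1 5)(3 8 4 9)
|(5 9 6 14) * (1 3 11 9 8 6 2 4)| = |(1 3 11 9 2 4)(5 8 6 14)| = 12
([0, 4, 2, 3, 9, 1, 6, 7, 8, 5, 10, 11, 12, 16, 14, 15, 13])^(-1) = (1 5 9 4)(13 16)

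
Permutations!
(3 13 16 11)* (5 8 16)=(3 13 5 8 16 11)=[0, 1, 2, 13, 4, 8, 6, 7, 16, 9, 10, 3, 12, 5, 14, 15, 11]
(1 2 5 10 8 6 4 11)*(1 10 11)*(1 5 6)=(1 2 6 4 5 11 10 8)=[0, 2, 6, 3, 5, 11, 4, 7, 1, 9, 8, 10]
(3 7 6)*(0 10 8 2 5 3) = (0 10 8 2 5 3 7 6) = [10, 1, 5, 7, 4, 3, 0, 6, 2, 9, 8]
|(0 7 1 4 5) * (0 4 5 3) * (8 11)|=|(0 7 1 5 4 3)(8 11)|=6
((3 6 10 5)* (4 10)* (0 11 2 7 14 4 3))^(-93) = (0 7 10 11 14 5 2 4)(3 6)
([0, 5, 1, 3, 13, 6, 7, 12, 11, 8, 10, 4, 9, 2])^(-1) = (1 2 13 4 11 8 9 12 7 6 5)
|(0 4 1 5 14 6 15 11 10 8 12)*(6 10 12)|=|(0 4 1 5 14 10 8 6 15 11 12)|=11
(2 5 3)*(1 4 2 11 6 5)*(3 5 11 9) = (1 4 2)(3 9)(6 11) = [0, 4, 1, 9, 2, 5, 11, 7, 8, 3, 10, 6]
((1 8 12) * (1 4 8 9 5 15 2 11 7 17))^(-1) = ((1 9 5 15 2 11 7 17)(4 8 12))^(-1) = (1 17 7 11 2 15 5 9)(4 12 8)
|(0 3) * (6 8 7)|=6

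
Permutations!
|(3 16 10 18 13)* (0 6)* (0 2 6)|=10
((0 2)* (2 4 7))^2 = (0 7)(2 4)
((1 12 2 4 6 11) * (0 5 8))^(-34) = ((0 5 8)(1 12 2 4 6 11))^(-34) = (0 8 5)(1 2 6)(4 11 12)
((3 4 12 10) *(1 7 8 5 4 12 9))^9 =(12)(1 5)(4 7)(8 9)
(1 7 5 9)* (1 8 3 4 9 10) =(1 7 5 10)(3 4 9 8) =[0, 7, 2, 4, 9, 10, 6, 5, 3, 8, 1]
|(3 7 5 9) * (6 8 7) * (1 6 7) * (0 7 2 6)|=|(0 7 5 9 3 2 6 8 1)|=9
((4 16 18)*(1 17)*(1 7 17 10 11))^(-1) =(1 11 10)(4 18 16)(7 17)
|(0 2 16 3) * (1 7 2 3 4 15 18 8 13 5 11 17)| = 12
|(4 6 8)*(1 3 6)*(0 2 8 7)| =|(0 2 8 4 1 3 6 7)| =8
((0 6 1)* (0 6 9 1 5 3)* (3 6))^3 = ((0 9 1 3)(5 6))^3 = (0 3 1 9)(5 6)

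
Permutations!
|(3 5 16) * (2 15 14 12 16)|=|(2 15 14 12 16 3 5)|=7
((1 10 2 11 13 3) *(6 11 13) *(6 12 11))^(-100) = (13)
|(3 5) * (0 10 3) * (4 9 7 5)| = |(0 10 3 4 9 7 5)| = 7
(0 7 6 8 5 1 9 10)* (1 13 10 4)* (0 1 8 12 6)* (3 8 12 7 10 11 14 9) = [10, 3, 2, 8, 12, 13, 7, 0, 5, 4, 1, 14, 6, 11, 9] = (0 10 1 3 8 5 13 11 14 9 4 12 6 7)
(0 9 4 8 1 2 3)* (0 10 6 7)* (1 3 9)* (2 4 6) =(0 1 4 8 3 10 2 9 6 7) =[1, 4, 9, 10, 8, 5, 7, 0, 3, 6, 2]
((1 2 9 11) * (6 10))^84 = ((1 2 9 11)(6 10))^84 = (11)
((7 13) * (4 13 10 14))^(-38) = (4 7 14 13 10)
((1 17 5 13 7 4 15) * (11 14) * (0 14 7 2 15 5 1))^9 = (1 17)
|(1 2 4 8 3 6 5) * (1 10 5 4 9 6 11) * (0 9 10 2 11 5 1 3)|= 30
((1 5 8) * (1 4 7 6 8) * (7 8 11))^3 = ((1 5)(4 8)(6 11 7))^3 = (11)(1 5)(4 8)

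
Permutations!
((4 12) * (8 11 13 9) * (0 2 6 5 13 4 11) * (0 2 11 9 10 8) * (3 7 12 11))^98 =((0 3 7 12 9)(2 6 5 13 10 8)(4 11))^98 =(0 12 3 9 7)(2 5 10)(6 13 8)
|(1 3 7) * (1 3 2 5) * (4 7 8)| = |(1 2 5)(3 8 4 7)| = 12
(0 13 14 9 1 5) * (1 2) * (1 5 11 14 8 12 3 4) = (0 13 8 12 3 4 1 11 14 9 2 5) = [13, 11, 5, 4, 1, 0, 6, 7, 12, 2, 10, 14, 3, 8, 9]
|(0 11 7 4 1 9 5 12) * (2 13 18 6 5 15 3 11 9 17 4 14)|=39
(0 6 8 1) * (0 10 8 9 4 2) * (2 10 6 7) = (0 7 2)(1 6 9 4 10 8) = [7, 6, 0, 3, 10, 5, 9, 2, 1, 4, 8]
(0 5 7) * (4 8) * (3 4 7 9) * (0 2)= (0 5 9 3 4 8 7 2)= [5, 1, 0, 4, 8, 9, 6, 2, 7, 3]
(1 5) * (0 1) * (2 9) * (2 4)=(0 1 5)(2 9 4)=[1, 5, 9, 3, 2, 0, 6, 7, 8, 4]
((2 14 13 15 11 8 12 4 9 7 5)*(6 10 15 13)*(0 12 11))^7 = (0 14 9 15 2 4 10 5 12 6 7)(8 11)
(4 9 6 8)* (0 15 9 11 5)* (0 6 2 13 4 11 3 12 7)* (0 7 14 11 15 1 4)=[1, 4, 13, 12, 3, 6, 8, 7, 15, 2, 10, 5, 14, 0, 11, 9]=(0 1 4 3 12 14 11 5 6 8 15 9 2 13)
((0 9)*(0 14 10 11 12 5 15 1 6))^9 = (0 6 1 15 5 12 11 10 14 9)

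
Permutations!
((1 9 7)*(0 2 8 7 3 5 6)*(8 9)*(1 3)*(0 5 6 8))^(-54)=((0 2 9 1)(3 6 5 8 7))^(-54)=(0 9)(1 2)(3 6 5 8 7)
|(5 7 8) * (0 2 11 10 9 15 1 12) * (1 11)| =|(0 2 1 12)(5 7 8)(9 15 11 10)| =12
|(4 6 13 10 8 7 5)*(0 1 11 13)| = 10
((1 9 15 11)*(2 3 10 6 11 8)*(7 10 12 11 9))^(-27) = (1 8 7 2 10 3 6 12 9 11 15) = ((1 7 10 6 9 15 8 2 3 12 11))^(-27)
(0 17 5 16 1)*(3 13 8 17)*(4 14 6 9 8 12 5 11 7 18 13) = [3, 0, 2, 4, 14, 16, 9, 18, 17, 8, 10, 7, 5, 12, 6, 15, 1, 11, 13] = (0 3 4 14 6 9 8 17 11 7 18 13 12 5 16 1)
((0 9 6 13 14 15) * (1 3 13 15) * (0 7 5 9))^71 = ((1 3 13 14)(5 9 6 15 7))^71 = (1 14 13 3)(5 9 6 15 7)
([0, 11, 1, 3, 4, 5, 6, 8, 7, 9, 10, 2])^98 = [0, 2, 11, 3, 4, 5, 6, 7, 8, 9, 10, 1]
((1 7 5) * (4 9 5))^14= ((1 7 4 9 5))^14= (1 5 9 4 7)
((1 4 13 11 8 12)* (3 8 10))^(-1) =(1 12 8 3 10 11 13 4)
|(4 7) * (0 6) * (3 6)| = |(0 3 6)(4 7)| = 6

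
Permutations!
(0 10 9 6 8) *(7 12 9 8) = [10, 1, 2, 3, 4, 5, 7, 12, 0, 6, 8, 11, 9] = (0 10 8)(6 7 12 9)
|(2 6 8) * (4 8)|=|(2 6 4 8)|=4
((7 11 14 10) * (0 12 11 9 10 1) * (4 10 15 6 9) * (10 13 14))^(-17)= (0 12 11 10 7 4 13 14 1)(6 9 15)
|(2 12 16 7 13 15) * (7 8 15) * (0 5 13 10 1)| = |(0 5 13 7 10 1)(2 12 16 8 15)| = 30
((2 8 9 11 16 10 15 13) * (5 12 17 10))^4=(2 16 10 8 5 15 9 12 13 11 17)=((2 8 9 11 16 5 12 17 10 15 13))^4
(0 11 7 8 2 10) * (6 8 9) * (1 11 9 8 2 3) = (0 9 6 2 10)(1 11 7 8 3) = [9, 11, 10, 1, 4, 5, 2, 8, 3, 6, 0, 7]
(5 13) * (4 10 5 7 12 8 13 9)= (4 10 5 9)(7 12 8 13)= [0, 1, 2, 3, 10, 9, 6, 12, 13, 4, 5, 11, 8, 7]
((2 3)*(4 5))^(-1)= ((2 3)(4 5))^(-1)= (2 3)(4 5)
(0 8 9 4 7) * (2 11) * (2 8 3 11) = (0 3 11 8 9 4 7) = [3, 1, 2, 11, 7, 5, 6, 0, 9, 4, 10, 8]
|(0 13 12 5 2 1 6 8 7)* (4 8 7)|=8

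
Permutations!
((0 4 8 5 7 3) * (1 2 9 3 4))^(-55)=(9)(4 8 5 7)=((0 1 2 9 3)(4 8 5 7))^(-55)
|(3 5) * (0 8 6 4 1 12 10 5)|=9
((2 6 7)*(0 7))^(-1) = (0 6 2 7)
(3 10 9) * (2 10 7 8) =(2 10 9 3 7 8) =[0, 1, 10, 7, 4, 5, 6, 8, 2, 3, 9]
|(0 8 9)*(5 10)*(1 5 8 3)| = |(0 3 1 5 10 8 9)| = 7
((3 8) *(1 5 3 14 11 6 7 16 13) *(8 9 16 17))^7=(1 5 3 9 16 13)(6 7 17 8 14 11)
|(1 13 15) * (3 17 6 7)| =|(1 13 15)(3 17 6 7)| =12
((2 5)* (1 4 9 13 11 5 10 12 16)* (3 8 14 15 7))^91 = ((1 4 9 13 11 5 2 10 12 16)(3 8 14 15 7))^91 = (1 4 9 13 11 5 2 10 12 16)(3 8 14 15 7)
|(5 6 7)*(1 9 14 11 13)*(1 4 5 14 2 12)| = 28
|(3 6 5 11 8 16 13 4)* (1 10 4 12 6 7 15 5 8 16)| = 13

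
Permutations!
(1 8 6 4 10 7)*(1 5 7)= [0, 8, 2, 3, 10, 7, 4, 5, 6, 9, 1]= (1 8 6 4 10)(5 7)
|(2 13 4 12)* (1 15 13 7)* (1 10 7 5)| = |(1 15 13 4 12 2 5)(7 10)| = 14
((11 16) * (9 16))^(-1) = (9 11 16)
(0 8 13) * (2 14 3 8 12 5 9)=(0 12 5 9 2 14 3 8 13)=[12, 1, 14, 8, 4, 9, 6, 7, 13, 2, 10, 11, 5, 0, 3]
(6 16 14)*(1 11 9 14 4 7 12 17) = (1 11 9 14 6 16 4 7 12 17) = [0, 11, 2, 3, 7, 5, 16, 12, 8, 14, 10, 9, 17, 13, 6, 15, 4, 1]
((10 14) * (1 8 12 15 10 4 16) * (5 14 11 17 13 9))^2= ((1 8 12 15 10 11 17 13 9 5 14 4 16))^2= (1 12 10 17 9 14 16 8 15 11 13 5 4)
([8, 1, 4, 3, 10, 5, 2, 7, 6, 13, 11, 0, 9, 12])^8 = (0 8 6 2 4 10 11)(9 12 13)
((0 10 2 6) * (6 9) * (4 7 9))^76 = ((0 10 2 4 7 9 6))^76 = (0 6 9 7 4 2 10)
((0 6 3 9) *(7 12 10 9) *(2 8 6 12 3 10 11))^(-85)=((0 12 11 2 8 6 10 9)(3 7))^(-85)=(0 2 10 12 8 9 11 6)(3 7)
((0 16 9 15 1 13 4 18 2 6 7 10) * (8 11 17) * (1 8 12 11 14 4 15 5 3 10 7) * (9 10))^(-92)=((0 16 10)(1 13 15 8 14 4 18 2 6)(3 9 5)(11 17 12))^(-92)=(0 16 10)(1 2 4 8 13 6 18 14 15)(3 9 5)(11 17 12)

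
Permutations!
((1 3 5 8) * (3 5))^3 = (8)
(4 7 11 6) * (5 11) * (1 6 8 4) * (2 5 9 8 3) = (1 6)(2 5 11 3)(4 7 9 8) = [0, 6, 5, 2, 7, 11, 1, 9, 4, 8, 10, 3]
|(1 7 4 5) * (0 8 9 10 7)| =|(0 8 9 10 7 4 5 1)| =8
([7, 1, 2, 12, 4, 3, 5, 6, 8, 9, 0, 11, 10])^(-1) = [10, 1, 2, 5, 4, 6, 7, 0, 8, 9, 12, 11, 3]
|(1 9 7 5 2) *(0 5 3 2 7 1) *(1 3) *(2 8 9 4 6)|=|(0 5 7 1 4 6 2)(3 8 9)|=21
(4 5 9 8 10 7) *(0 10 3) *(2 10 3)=(0 3)(2 10 7 4 5 9 8)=[3, 1, 10, 0, 5, 9, 6, 4, 2, 8, 7]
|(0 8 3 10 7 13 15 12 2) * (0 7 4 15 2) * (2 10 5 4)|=|(0 8 3 5 4 15 12)(2 7 13 10)|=28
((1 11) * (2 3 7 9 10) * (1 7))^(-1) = (1 3 2 10 9 7 11) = ((1 11 7 9 10 2 3))^(-1)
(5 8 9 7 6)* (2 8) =(2 8 9 7 6 5) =[0, 1, 8, 3, 4, 2, 5, 6, 9, 7]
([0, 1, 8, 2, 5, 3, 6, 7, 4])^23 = [0, 1, 5, 4, 2, 8, 6, 7, 3]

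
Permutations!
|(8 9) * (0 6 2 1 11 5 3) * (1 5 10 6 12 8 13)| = |(0 12 8 9 13 1 11 10 6 2 5 3)| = 12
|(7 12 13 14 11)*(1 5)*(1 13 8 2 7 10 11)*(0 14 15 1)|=|(0 14)(1 5 13 15)(2 7 12 8)(10 11)|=4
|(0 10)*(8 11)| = |(0 10)(8 11)| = 2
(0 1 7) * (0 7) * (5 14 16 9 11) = (0 1)(5 14 16 9 11) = [1, 0, 2, 3, 4, 14, 6, 7, 8, 11, 10, 5, 12, 13, 16, 15, 9]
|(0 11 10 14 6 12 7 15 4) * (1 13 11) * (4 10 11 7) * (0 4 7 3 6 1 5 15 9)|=12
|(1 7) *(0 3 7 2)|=|(0 3 7 1 2)|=5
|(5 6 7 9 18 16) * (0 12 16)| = |(0 12 16 5 6 7 9 18)| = 8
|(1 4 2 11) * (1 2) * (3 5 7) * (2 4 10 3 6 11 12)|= |(1 10 3 5 7 6 11 4)(2 12)|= 8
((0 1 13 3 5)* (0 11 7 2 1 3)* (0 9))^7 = (0 13 2 11 3 9 1 7 5)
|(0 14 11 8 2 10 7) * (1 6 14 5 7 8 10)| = |(0 5 7)(1 6 14 11 10 8 2)| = 21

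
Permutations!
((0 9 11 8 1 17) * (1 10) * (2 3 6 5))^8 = (0 9 11 8 10 1 17)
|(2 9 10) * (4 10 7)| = |(2 9 7 4 10)| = 5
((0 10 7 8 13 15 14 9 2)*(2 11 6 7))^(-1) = (0 2 10)(6 11 9 14 15 13 8 7)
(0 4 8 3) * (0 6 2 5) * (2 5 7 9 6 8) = (0 4 2 7 9 6 5)(3 8) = [4, 1, 7, 8, 2, 0, 5, 9, 3, 6]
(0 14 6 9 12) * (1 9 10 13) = (0 14 6 10 13 1 9 12) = [14, 9, 2, 3, 4, 5, 10, 7, 8, 12, 13, 11, 0, 1, 6]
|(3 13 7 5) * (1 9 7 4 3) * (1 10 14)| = 6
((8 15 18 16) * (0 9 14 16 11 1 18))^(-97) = (0 15 8 16 14 9)(1 11 18)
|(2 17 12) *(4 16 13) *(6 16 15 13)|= 6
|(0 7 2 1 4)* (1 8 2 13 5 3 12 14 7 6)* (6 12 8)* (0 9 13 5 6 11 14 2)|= |(0 12 2 11 14 7 5 3 8)(1 4 9 13 6)|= 45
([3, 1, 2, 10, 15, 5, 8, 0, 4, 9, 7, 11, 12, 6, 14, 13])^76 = (4 15 13 6 8)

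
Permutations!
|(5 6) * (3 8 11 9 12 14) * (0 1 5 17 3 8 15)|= |(0 1 5 6 17 3 15)(8 11 9 12 14)|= 35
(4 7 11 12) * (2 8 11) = [0, 1, 8, 3, 7, 5, 6, 2, 11, 9, 10, 12, 4] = (2 8 11 12 4 7)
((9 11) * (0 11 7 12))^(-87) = ((0 11 9 7 12))^(-87) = (0 7 11 12 9)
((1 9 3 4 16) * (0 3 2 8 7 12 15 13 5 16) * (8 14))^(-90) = ((0 3 4)(1 9 2 14 8 7 12 15 13 5 16))^(-90) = (1 5 15 7 14 9 16 13 12 8 2)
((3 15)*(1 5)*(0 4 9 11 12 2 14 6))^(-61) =((0 4 9 11 12 2 14 6)(1 5)(3 15))^(-61) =(0 11 14 4 12 6 9 2)(1 5)(3 15)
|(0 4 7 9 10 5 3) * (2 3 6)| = 9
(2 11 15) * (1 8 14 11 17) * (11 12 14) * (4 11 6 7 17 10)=(1 8 6 7 17)(2 10 4 11 15)(12 14)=[0, 8, 10, 3, 11, 5, 7, 17, 6, 9, 4, 15, 14, 13, 12, 2, 16, 1]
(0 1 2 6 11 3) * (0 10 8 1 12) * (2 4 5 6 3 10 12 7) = (0 7 2 3 12)(1 4 5 6 11 10 8) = [7, 4, 3, 12, 5, 6, 11, 2, 1, 9, 8, 10, 0]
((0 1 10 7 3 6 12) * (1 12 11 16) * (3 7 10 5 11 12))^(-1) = (0 12 6 3)(1 16 11 5)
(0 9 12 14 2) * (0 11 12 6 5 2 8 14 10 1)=(0 9 6 5 2 11 12 10 1)(8 14)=[9, 0, 11, 3, 4, 2, 5, 7, 14, 6, 1, 12, 10, 13, 8]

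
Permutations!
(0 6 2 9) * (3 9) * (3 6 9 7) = [9, 1, 6, 7, 4, 5, 2, 3, 8, 0] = (0 9)(2 6)(3 7)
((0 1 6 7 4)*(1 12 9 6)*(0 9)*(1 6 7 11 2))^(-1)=((0 12)(1 6 11 2)(4 9 7))^(-1)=(0 12)(1 2 11 6)(4 7 9)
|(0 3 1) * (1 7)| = |(0 3 7 1)| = 4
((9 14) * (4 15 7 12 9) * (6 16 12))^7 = (4 14 9 12 16 6 7 15)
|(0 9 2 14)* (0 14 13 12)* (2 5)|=|(14)(0 9 5 2 13 12)|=6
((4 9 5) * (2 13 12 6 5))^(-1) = ((2 13 12 6 5 4 9))^(-1) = (2 9 4 5 6 12 13)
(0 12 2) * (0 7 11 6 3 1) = (0 12 2 7 11 6 3 1) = [12, 0, 7, 1, 4, 5, 3, 11, 8, 9, 10, 6, 2]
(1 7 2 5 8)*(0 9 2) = (0 9 2 5 8 1 7) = [9, 7, 5, 3, 4, 8, 6, 0, 1, 2]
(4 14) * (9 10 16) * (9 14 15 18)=(4 15 18 9 10 16 14)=[0, 1, 2, 3, 15, 5, 6, 7, 8, 10, 16, 11, 12, 13, 4, 18, 14, 17, 9]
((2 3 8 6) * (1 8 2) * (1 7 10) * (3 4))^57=((1 8 6 7 10)(2 4 3))^57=(1 6 10 8 7)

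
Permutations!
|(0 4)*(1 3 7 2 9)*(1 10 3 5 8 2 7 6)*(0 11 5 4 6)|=11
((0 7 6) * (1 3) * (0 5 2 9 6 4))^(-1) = ((0 7 4)(1 3)(2 9 6 5))^(-1) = (0 4 7)(1 3)(2 5 6 9)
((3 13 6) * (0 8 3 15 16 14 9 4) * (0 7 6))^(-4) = (4 15 9 6 14 7 16)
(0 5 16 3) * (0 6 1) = (0 5 16 3 6 1) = [5, 0, 2, 6, 4, 16, 1, 7, 8, 9, 10, 11, 12, 13, 14, 15, 3]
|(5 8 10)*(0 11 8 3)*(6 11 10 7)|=4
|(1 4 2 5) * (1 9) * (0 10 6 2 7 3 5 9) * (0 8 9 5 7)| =18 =|(0 10 6 2 5 8 9 1 4)(3 7)|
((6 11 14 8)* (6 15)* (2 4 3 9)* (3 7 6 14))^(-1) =(2 9 3 11 6 7 4)(8 14 15)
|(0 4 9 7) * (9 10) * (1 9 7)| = 4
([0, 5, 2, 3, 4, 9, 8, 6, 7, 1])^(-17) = [0, 5, 2, 3, 4, 9, 8, 6, 7, 1]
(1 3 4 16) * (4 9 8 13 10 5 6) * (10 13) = (1 3 9 8 10 5 6 4 16) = [0, 3, 2, 9, 16, 6, 4, 7, 10, 8, 5, 11, 12, 13, 14, 15, 1]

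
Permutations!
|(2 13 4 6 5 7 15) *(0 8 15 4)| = |(0 8 15 2 13)(4 6 5 7)| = 20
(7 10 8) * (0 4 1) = (0 4 1)(7 10 8) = [4, 0, 2, 3, 1, 5, 6, 10, 7, 9, 8]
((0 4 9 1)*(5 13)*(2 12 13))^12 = ((0 4 9 1)(2 12 13 5))^12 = (13)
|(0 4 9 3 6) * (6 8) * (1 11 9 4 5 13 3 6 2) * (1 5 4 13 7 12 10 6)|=33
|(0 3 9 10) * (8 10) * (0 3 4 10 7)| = |(0 4 10 3 9 8 7)| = 7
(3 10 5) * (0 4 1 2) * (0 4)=(1 2 4)(3 10 5)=[0, 2, 4, 10, 1, 3, 6, 7, 8, 9, 5]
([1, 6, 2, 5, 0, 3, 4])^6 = [6, 4, 2, 3, 1, 5, 0]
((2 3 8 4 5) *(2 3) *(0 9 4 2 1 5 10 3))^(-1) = ((0 9 4 10 3 8 2 1 5))^(-1) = (0 5 1 2 8 3 10 4 9)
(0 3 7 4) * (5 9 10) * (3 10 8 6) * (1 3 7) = (0 10 5 9 8 6 7 4)(1 3) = [10, 3, 2, 1, 0, 9, 7, 4, 6, 8, 5]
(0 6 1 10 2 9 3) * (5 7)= [6, 10, 9, 0, 4, 7, 1, 5, 8, 3, 2]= (0 6 1 10 2 9 3)(5 7)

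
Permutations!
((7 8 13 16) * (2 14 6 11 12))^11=(2 14 6 11 12)(7 16 13 8)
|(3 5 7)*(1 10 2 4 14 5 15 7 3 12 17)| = |(1 10 2 4 14 5 3 15 7 12 17)| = 11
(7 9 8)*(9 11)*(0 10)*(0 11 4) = (0 10 11 9 8 7 4) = [10, 1, 2, 3, 0, 5, 6, 4, 7, 8, 11, 9]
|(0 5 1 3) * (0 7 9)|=6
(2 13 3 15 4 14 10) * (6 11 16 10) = (2 13 3 15 4 14 6 11 16 10) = [0, 1, 13, 15, 14, 5, 11, 7, 8, 9, 2, 16, 12, 3, 6, 4, 10]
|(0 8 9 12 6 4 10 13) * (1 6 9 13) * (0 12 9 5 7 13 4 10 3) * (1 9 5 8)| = 12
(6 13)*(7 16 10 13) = (6 7 16 10 13) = [0, 1, 2, 3, 4, 5, 7, 16, 8, 9, 13, 11, 12, 6, 14, 15, 10]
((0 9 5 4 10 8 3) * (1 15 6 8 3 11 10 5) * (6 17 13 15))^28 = (0 8)(1 10)(3 6)(9 11)(13 15 17) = ((0 9 1 6 8 11 10 3)(4 5)(13 15 17))^28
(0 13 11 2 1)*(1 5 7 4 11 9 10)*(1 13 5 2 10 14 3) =(0 5 7 4 11 10 13 9 14 3 1) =[5, 0, 2, 1, 11, 7, 6, 4, 8, 14, 13, 10, 12, 9, 3]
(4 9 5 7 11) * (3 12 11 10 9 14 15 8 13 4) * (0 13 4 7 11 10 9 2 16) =(0 13 7 9 5 11 3 12 10 2 16)(4 14 15 8) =[13, 1, 16, 12, 14, 11, 6, 9, 4, 5, 2, 3, 10, 7, 15, 8, 0]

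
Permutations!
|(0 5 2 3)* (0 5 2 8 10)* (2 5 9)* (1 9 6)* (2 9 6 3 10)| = 10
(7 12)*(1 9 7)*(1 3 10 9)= (3 10 9 7 12)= [0, 1, 2, 10, 4, 5, 6, 12, 8, 7, 9, 11, 3]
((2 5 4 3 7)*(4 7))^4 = (2 5 7)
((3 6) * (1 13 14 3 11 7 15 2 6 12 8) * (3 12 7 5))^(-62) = ((1 13 14 12 8)(2 6 11 5 3 7 15))^(-62) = (1 12 13 8 14)(2 6 11 5 3 7 15)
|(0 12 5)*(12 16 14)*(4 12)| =6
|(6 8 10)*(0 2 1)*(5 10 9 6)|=|(0 2 1)(5 10)(6 8 9)|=6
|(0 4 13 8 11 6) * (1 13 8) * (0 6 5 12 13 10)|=9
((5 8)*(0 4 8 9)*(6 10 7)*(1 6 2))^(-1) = ((0 4 8 5 9)(1 6 10 7 2))^(-1) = (0 9 5 8 4)(1 2 7 10 6)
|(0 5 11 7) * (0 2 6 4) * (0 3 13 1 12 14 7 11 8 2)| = 12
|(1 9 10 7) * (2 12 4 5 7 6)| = |(1 9 10 6 2 12 4 5 7)| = 9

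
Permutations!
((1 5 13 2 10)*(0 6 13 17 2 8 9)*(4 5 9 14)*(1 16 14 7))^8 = ((0 6 13 8 7 1 9)(2 10 16 14 4 5 17))^8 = (0 6 13 8 7 1 9)(2 10 16 14 4 5 17)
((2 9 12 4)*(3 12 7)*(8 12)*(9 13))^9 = (2 13 9 7 3 8 12 4)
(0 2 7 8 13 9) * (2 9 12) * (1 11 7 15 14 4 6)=(0 9)(1 11 7 8 13 12 2 15 14 4 6)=[9, 11, 15, 3, 6, 5, 1, 8, 13, 0, 10, 7, 2, 12, 4, 14]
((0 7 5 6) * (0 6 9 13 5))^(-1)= ((0 7)(5 9 13))^(-1)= (0 7)(5 13 9)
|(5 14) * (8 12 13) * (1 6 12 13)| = 6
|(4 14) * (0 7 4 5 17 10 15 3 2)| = 10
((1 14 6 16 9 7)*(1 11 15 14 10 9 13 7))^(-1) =(1 9 10)(6 14 15 11 7 13 16)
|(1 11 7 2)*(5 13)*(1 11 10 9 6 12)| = |(1 10 9 6 12)(2 11 7)(5 13)| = 30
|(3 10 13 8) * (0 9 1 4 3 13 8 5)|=|(0 9 1 4 3 10 8 13 5)|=9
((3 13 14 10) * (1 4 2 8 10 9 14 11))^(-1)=(1 11 13 3 10 8 2 4)(9 14)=((1 4 2 8 10 3 13 11)(9 14))^(-1)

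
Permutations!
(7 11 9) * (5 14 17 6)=(5 14 17 6)(7 11 9)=[0, 1, 2, 3, 4, 14, 5, 11, 8, 7, 10, 9, 12, 13, 17, 15, 16, 6]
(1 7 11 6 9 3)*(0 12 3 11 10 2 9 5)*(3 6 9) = (0 12 6 5)(1 7 10 2 3)(9 11) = [12, 7, 3, 1, 4, 0, 5, 10, 8, 11, 2, 9, 6]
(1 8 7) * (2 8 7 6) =[0, 7, 8, 3, 4, 5, 2, 1, 6] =(1 7)(2 8 6)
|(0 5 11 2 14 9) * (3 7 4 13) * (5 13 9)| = 12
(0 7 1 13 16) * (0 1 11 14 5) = (0 7 11 14 5)(1 13 16) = [7, 13, 2, 3, 4, 0, 6, 11, 8, 9, 10, 14, 12, 16, 5, 15, 1]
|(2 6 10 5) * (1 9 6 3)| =7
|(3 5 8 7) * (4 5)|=|(3 4 5 8 7)|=5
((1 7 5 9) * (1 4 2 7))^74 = (2 4 9 5 7)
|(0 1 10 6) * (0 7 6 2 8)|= 10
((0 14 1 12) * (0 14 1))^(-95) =(0 1 12 14) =((0 1 12 14))^(-95)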